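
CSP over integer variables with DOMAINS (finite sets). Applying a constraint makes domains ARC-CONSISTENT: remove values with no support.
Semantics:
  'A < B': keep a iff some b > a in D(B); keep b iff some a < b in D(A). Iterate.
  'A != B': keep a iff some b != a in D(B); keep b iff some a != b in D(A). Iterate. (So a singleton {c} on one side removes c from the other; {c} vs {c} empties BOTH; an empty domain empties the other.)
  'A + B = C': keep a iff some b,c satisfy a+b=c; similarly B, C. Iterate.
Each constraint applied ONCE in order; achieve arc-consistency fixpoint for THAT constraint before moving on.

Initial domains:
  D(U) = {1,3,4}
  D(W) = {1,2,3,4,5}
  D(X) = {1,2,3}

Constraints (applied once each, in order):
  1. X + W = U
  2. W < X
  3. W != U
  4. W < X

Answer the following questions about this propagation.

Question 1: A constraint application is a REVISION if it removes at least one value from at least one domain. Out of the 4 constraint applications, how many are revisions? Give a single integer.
Answer: 2

Derivation:
Constraint 1 (X + W = U) on D(X)={1,2,3} D(W)={1,2,3,4,5} D(U)={1,3,4}: W {1,2,3,4,5}->{1,2,3}; U {1,3,4}->{3,4} => REVISION
Constraint 2 (W < X) on D(W)={1,2,3} D(X)={1,2,3}: W {1,2,3}->{1,2}; X {1,2,3}->{2,3} => REVISION
Constraint 3 (W != U) on D(W)={1,2} D(U)={3,4}: no change => not a revision
Constraint 4 (W < X) on D(W)={1,2} D(X)={2,3}: no change => not a revision
Total revisions = 2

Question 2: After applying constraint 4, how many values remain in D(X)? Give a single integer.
Constraint 1 (X + W = U) on D(X)={1,2,3} D(W)={1,2,3,4,5} D(U)={1,3,4}: W {1,2,3,4,5}->{1,2,3}; U {1,3,4}->{3,4}
Constraint 2 (W < X) on D(W)={1,2,3} D(X)={1,2,3}: W {1,2,3}->{1,2}; X {1,2,3}->{2,3}
Constraint 3 (W != U) on D(W)={1,2} D(U)={3,4}: no change
Constraint 4 (W < X) on D(W)={1,2} D(X)={2,3}: no change
So after constraint 4: D(X)={2,3}, size = 2

Answer: 2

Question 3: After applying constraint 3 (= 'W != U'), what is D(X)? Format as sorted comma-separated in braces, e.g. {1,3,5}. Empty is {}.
Constraint 1 (X + W = U) on D(X)={1,2,3} D(W)={1,2,3,4,5} D(U)={1,3,4}: W {1,2,3,4,5}->{1,2,3}; U {1,3,4}->{3,4}
Constraint 2 (W < X) on D(W)={1,2,3} D(X)={1,2,3}: W {1,2,3}->{1,2}; X {1,2,3}->{2,3}
Constraint 3 (W != U) on D(W)={1,2} D(U)={3,4}: no change
So after constraint 3: D(X) = {2,3}

Answer: {2,3}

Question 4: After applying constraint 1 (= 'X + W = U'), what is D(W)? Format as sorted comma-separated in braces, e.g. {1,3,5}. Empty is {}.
Constraint 1 (X + W = U) on D(X)={1,2,3} D(W)={1,2,3,4,5} D(U)={1,3,4}: W {1,2,3,4,5}->{1,2,3}; U {1,3,4}->{3,4}
So after constraint 1: D(W) = {1,2,3}

Answer: {1,2,3}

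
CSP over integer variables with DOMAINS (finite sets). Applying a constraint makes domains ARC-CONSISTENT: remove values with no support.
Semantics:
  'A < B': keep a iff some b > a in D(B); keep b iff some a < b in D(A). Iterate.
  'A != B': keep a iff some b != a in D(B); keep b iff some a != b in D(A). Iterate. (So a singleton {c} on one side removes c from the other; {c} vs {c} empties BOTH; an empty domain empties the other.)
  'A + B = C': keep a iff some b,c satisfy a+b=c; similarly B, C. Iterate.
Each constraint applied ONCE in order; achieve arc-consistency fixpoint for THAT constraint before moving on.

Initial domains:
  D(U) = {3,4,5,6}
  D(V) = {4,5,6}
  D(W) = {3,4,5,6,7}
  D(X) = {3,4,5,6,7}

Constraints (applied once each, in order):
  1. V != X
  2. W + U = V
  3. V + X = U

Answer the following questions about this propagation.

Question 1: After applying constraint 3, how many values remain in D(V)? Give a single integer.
Answer: 0

Derivation:
Constraint 1 (V != X) on D(V)={4,5,6} D(X)={3,4,5,6,7}: no change
Constraint 2 (W + U = V) on D(W)={3,4,5,6,7} D(U)={3,4,5,6} D(V)={4,5,6}: W {3,4,5,6,7}->{3}; U {3,4,5,6}->{3}; V {4,5,6}->{6}
Constraint 3 (V + X = U) on D(V)={6} D(X)={3,4,5,6,7} D(U)={3}: V {6}->{}; X {3,4,5,6,7}->{}; U {3}->{}
So after constraint 3: D(V)={}, size = 0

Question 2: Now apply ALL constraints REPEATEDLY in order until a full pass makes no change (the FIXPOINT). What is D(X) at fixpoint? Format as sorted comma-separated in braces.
pass 0 (initial): D(X)={3,4,5,6,7}
pass 1: U {3,4,5,6}->{}; V {4,5,6}->{}; W {3,4,5,6,7}->{3}; X {3,4,5,6,7}->{}
pass 2: W {3}->{}
pass 3: no change
Fixpoint after 3 passes: D(X) = {}

Answer: {}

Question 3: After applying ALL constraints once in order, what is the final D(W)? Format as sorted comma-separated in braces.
Constraint 1 (V != X) on D(V)={4,5,6} D(X)={3,4,5,6,7}: no change
Constraint 2 (W + U = V) on D(W)={3,4,5,6,7} D(U)={3,4,5,6} D(V)={4,5,6}: W {3,4,5,6,7}->{3}; U {3,4,5,6}->{3}; V {4,5,6}->{6}
Constraint 3 (V + X = U) on D(V)={6} D(X)={3,4,5,6,7} D(U)={3}: V {6}->{}; X {3,4,5,6,7}->{}; U {3}->{}
So after all 3 constraints: D(W) = {3}

Answer: {3}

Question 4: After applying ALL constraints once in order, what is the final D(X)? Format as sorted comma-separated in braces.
Answer: {}

Derivation:
Constraint 1 (V != X) on D(V)={4,5,6} D(X)={3,4,5,6,7}: no change
Constraint 2 (W + U = V) on D(W)={3,4,5,6,7} D(U)={3,4,5,6} D(V)={4,5,6}: W {3,4,5,6,7}->{3}; U {3,4,5,6}->{3}; V {4,5,6}->{6}
Constraint 3 (V + X = U) on D(V)={6} D(X)={3,4,5,6,7} D(U)={3}: V {6}->{}; X {3,4,5,6,7}->{}; U {3}->{}
So after all 3 constraints: D(X) = {}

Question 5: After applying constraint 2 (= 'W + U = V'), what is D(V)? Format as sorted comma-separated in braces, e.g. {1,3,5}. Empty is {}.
Constraint 1 (V != X) on D(V)={4,5,6} D(X)={3,4,5,6,7}: no change
Constraint 2 (W + U = V) on D(W)={3,4,5,6,7} D(U)={3,4,5,6} D(V)={4,5,6}: W {3,4,5,6,7}->{3}; U {3,4,5,6}->{3}; V {4,5,6}->{6}
So after constraint 2: D(V) = {6}

Answer: {6}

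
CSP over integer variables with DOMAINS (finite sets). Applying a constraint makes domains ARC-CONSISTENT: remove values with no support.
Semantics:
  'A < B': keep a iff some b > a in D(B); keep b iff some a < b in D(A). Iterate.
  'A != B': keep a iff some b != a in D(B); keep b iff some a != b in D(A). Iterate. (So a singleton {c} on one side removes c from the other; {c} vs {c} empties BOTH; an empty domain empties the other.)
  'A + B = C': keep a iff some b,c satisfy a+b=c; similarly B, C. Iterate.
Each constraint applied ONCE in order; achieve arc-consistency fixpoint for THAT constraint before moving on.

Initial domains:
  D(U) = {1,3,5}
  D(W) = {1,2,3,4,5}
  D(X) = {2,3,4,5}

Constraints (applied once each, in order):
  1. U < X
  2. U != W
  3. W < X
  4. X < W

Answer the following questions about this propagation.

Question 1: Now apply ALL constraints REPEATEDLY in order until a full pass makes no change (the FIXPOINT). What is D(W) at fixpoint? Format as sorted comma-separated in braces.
pass 0 (initial): D(W)={1,2,3,4,5}
pass 1: U {1,3,5}->{1,3}; W {1,2,3,4,5}->{3,4}; X {2,3,4,5}->{2,3}
pass 2: U {1,3}->{1}; W {3,4}->{}; X {2,3}->{}
pass 3: U {1}->{}
pass 4: no change
Fixpoint after 4 passes: D(W) = {}

Answer: {}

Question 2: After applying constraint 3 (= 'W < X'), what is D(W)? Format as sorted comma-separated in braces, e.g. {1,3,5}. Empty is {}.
Answer: {1,2,3,4}

Derivation:
Constraint 1 (U < X) on D(U)={1,3,5} D(X)={2,3,4,5}: U {1,3,5}->{1,3}
Constraint 2 (U != W) on D(U)={1,3} D(W)={1,2,3,4,5}: no change
Constraint 3 (W < X) on D(W)={1,2,3,4,5} D(X)={2,3,4,5}: W {1,2,3,4,5}->{1,2,3,4}
So after constraint 3: D(W) = {1,2,3,4}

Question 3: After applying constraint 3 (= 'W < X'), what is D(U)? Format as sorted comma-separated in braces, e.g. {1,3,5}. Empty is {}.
Answer: {1,3}

Derivation:
Constraint 1 (U < X) on D(U)={1,3,5} D(X)={2,3,4,5}: U {1,3,5}->{1,3}
Constraint 2 (U != W) on D(U)={1,3} D(W)={1,2,3,4,5}: no change
Constraint 3 (W < X) on D(W)={1,2,3,4,5} D(X)={2,3,4,5}: W {1,2,3,4,5}->{1,2,3,4}
So after constraint 3: D(U) = {1,3}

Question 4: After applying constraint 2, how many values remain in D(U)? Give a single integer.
Answer: 2

Derivation:
Constraint 1 (U < X) on D(U)={1,3,5} D(X)={2,3,4,5}: U {1,3,5}->{1,3}
Constraint 2 (U != W) on D(U)={1,3} D(W)={1,2,3,4,5}: no change
So after constraint 2: D(U)={1,3}, size = 2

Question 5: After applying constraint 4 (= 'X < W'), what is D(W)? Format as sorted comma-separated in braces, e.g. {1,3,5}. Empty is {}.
Answer: {3,4}

Derivation:
Constraint 1 (U < X) on D(U)={1,3,5} D(X)={2,3,4,5}: U {1,3,5}->{1,3}
Constraint 2 (U != W) on D(U)={1,3} D(W)={1,2,3,4,5}: no change
Constraint 3 (W < X) on D(W)={1,2,3,4,5} D(X)={2,3,4,5}: W {1,2,3,4,5}->{1,2,3,4}
Constraint 4 (X < W) on D(X)={2,3,4,5} D(W)={1,2,3,4}: X {2,3,4,5}->{2,3}; W {1,2,3,4}->{3,4}
So after constraint 4: D(W) = {3,4}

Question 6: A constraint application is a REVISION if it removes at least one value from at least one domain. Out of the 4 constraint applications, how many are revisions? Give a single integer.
Answer: 3

Derivation:
Constraint 1 (U < X) on D(U)={1,3,5} D(X)={2,3,4,5}: U {1,3,5}->{1,3} => REVISION
Constraint 2 (U != W) on D(U)={1,3} D(W)={1,2,3,4,5}: no change => not a revision
Constraint 3 (W < X) on D(W)={1,2,3,4,5} D(X)={2,3,4,5}: W {1,2,3,4,5}->{1,2,3,4} => REVISION
Constraint 4 (X < W) on D(X)={2,3,4,5} D(W)={1,2,3,4}: X {2,3,4,5}->{2,3}; W {1,2,3,4}->{3,4} => REVISION
Total revisions = 3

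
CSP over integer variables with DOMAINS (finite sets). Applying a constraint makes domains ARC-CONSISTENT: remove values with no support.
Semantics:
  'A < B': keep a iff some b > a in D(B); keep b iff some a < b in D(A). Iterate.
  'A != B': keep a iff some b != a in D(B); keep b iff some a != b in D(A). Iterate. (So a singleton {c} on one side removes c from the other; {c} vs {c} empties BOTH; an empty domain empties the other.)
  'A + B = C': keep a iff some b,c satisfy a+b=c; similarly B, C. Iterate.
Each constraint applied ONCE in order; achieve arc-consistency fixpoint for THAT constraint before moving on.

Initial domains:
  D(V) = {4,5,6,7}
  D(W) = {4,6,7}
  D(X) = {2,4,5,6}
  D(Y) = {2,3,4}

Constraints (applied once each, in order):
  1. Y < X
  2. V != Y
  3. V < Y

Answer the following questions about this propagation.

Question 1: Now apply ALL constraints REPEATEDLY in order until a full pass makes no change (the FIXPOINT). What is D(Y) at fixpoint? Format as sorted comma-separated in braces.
pass 0 (initial): D(Y)={2,3,4}
pass 1: V {4,5,6,7}->{}; X {2,4,5,6}->{4,5,6}; Y {2,3,4}->{}
pass 2: X {4,5,6}->{}
pass 3: no change
Fixpoint after 3 passes: D(Y) = {}

Answer: {}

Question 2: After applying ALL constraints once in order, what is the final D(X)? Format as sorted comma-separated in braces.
Answer: {4,5,6}

Derivation:
Constraint 1 (Y < X) on D(Y)={2,3,4} D(X)={2,4,5,6}: X {2,4,5,6}->{4,5,6}
Constraint 2 (V != Y) on D(V)={4,5,6,7} D(Y)={2,3,4}: no change
Constraint 3 (V < Y) on D(V)={4,5,6,7} D(Y)={2,3,4}: V {4,5,6,7}->{}; Y {2,3,4}->{}
So after all 3 constraints: D(X) = {4,5,6}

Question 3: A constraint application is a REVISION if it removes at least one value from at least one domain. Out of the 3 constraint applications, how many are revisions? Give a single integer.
Answer: 2

Derivation:
Constraint 1 (Y < X) on D(Y)={2,3,4} D(X)={2,4,5,6}: X {2,4,5,6}->{4,5,6} => REVISION
Constraint 2 (V != Y) on D(V)={4,5,6,7} D(Y)={2,3,4}: no change => not a revision
Constraint 3 (V < Y) on D(V)={4,5,6,7} D(Y)={2,3,4}: V {4,5,6,7}->{}; Y {2,3,4}->{} => REVISION
Total revisions = 2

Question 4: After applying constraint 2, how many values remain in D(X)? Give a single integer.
Constraint 1 (Y < X) on D(Y)={2,3,4} D(X)={2,4,5,6}: X {2,4,5,6}->{4,5,6}
Constraint 2 (V != Y) on D(V)={4,5,6,7} D(Y)={2,3,4}: no change
So after constraint 2: D(X)={4,5,6}, size = 3

Answer: 3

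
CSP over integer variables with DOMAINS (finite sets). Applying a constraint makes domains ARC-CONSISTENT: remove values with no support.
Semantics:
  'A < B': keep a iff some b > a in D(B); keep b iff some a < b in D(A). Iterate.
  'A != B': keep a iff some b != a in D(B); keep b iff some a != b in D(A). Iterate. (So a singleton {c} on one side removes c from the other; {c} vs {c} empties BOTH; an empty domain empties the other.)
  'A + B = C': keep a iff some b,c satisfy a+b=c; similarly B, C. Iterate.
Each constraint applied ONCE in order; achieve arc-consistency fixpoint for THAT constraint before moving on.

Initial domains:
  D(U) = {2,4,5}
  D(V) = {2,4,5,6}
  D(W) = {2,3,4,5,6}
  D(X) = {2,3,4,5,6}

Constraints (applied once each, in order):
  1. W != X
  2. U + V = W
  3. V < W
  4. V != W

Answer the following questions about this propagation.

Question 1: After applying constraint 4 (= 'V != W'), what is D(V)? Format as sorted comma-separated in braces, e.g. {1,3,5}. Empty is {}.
Constraint 1 (W != X) on D(W)={2,3,4,5,6} D(X)={2,3,4,5,6}: no change
Constraint 2 (U + V = W) on D(U)={2,4,5} D(V)={2,4,5,6} D(W)={2,3,4,5,6}: U {2,4,5}->{2,4}; V {2,4,5,6}->{2,4}; W {2,3,4,5,6}->{4,6}
Constraint 3 (V < W) on D(V)={2,4} D(W)={4,6}: no change
Constraint 4 (V != W) on D(V)={2,4} D(W)={4,6}: no change
So after constraint 4: D(V) = {2,4}

Answer: {2,4}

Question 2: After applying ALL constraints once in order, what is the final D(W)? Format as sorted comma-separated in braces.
Constraint 1 (W != X) on D(W)={2,3,4,5,6} D(X)={2,3,4,5,6}: no change
Constraint 2 (U + V = W) on D(U)={2,4,5} D(V)={2,4,5,6} D(W)={2,3,4,5,6}: U {2,4,5}->{2,4}; V {2,4,5,6}->{2,4}; W {2,3,4,5,6}->{4,6}
Constraint 3 (V < W) on D(V)={2,4} D(W)={4,6}: no change
Constraint 4 (V != W) on D(V)={2,4} D(W)={4,6}: no change
So after all 4 constraints: D(W) = {4,6}

Answer: {4,6}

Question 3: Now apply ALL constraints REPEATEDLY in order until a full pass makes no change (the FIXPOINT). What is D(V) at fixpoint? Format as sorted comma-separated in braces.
Answer: {2,4}

Derivation:
pass 0 (initial): D(V)={2,4,5,6}
pass 1: U {2,4,5}->{2,4}; V {2,4,5,6}->{2,4}; W {2,3,4,5,6}->{4,6}
pass 2: no change
Fixpoint after 2 passes: D(V) = {2,4}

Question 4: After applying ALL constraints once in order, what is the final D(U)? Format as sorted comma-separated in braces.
Answer: {2,4}

Derivation:
Constraint 1 (W != X) on D(W)={2,3,4,5,6} D(X)={2,3,4,5,6}: no change
Constraint 2 (U + V = W) on D(U)={2,4,5} D(V)={2,4,5,6} D(W)={2,3,4,5,6}: U {2,4,5}->{2,4}; V {2,4,5,6}->{2,4}; W {2,3,4,5,6}->{4,6}
Constraint 3 (V < W) on D(V)={2,4} D(W)={4,6}: no change
Constraint 4 (V != W) on D(V)={2,4} D(W)={4,6}: no change
So after all 4 constraints: D(U) = {2,4}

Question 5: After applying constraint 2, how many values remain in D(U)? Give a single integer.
Answer: 2

Derivation:
Constraint 1 (W != X) on D(W)={2,3,4,5,6} D(X)={2,3,4,5,6}: no change
Constraint 2 (U + V = W) on D(U)={2,4,5} D(V)={2,4,5,6} D(W)={2,3,4,5,6}: U {2,4,5}->{2,4}; V {2,4,5,6}->{2,4}; W {2,3,4,5,6}->{4,6}
So after constraint 2: D(U)={2,4}, size = 2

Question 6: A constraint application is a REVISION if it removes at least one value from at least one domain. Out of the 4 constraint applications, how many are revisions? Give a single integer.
Constraint 1 (W != X) on D(W)={2,3,4,5,6} D(X)={2,3,4,5,6}: no change => not a revision
Constraint 2 (U + V = W) on D(U)={2,4,5} D(V)={2,4,5,6} D(W)={2,3,4,5,6}: U {2,4,5}->{2,4}; V {2,4,5,6}->{2,4}; W {2,3,4,5,6}->{4,6} => REVISION
Constraint 3 (V < W) on D(V)={2,4} D(W)={4,6}: no change => not a revision
Constraint 4 (V != W) on D(V)={2,4} D(W)={4,6}: no change => not a revision
Total revisions = 1

Answer: 1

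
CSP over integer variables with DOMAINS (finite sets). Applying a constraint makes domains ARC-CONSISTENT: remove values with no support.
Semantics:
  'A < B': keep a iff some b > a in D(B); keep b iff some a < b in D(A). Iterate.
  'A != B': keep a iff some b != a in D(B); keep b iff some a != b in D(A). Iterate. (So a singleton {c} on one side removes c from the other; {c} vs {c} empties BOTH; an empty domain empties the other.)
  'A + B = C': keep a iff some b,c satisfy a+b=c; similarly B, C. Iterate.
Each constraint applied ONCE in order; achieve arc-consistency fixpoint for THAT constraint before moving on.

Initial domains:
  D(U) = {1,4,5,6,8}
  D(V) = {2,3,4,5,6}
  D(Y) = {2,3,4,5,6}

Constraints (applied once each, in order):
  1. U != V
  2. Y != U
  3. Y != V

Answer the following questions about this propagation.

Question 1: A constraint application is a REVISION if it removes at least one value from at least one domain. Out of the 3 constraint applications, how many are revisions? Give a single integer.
Constraint 1 (U != V) on D(U)={1,4,5,6,8} D(V)={2,3,4,5,6}: no change => not a revision
Constraint 2 (Y != U) on D(Y)={2,3,4,5,6} D(U)={1,4,5,6,8}: no change => not a revision
Constraint 3 (Y != V) on D(Y)={2,3,4,5,6} D(V)={2,3,4,5,6}: no change => not a revision
Total revisions = 0

Answer: 0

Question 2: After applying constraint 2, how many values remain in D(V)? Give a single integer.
Constraint 1 (U != V) on D(U)={1,4,5,6,8} D(V)={2,3,4,5,6}: no change
Constraint 2 (Y != U) on D(Y)={2,3,4,5,6} D(U)={1,4,5,6,8}: no change
So after constraint 2: D(V)={2,3,4,5,6}, size = 5

Answer: 5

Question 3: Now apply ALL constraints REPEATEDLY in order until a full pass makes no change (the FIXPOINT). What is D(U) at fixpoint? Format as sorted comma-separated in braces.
Answer: {1,4,5,6,8}

Derivation:
pass 0 (initial): D(U)={1,4,5,6,8}
pass 1: no change
Fixpoint after 1 passes: D(U) = {1,4,5,6,8}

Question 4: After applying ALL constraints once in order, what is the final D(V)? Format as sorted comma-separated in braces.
Constraint 1 (U != V) on D(U)={1,4,5,6,8} D(V)={2,3,4,5,6}: no change
Constraint 2 (Y != U) on D(Y)={2,3,4,5,6} D(U)={1,4,5,6,8}: no change
Constraint 3 (Y != V) on D(Y)={2,3,4,5,6} D(V)={2,3,4,5,6}: no change
So after all 3 constraints: D(V) = {2,3,4,5,6}

Answer: {2,3,4,5,6}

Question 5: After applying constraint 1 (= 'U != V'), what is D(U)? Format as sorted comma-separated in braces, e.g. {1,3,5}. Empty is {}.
Constraint 1 (U != V) on D(U)={1,4,5,6,8} D(V)={2,3,4,5,6}: no change
So after constraint 1: D(U) = {1,4,5,6,8}

Answer: {1,4,5,6,8}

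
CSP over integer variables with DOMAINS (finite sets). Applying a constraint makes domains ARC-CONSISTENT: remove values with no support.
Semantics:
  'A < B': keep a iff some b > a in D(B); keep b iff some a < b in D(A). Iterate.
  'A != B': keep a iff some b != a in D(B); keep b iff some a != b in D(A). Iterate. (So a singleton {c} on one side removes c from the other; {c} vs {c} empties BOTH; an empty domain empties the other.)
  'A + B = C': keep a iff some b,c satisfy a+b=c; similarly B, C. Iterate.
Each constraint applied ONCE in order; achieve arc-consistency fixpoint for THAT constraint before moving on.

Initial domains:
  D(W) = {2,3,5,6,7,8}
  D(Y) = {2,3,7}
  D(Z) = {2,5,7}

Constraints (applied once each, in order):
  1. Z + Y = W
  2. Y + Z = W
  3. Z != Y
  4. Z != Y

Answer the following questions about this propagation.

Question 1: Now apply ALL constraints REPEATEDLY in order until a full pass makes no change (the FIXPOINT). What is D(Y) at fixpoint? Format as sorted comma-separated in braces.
Answer: {2,3}

Derivation:
pass 0 (initial): D(Y)={2,3,7}
pass 1: W {2,3,5,6,7,8}->{5,7,8}; Y {2,3,7}->{2,3}; Z {2,5,7}->{2,5}
pass 2: no change
Fixpoint after 2 passes: D(Y) = {2,3}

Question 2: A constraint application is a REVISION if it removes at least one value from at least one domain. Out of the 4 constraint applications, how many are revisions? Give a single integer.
Constraint 1 (Z + Y = W) on D(Z)={2,5,7} D(Y)={2,3,7} D(W)={2,3,5,6,7,8}: Z {2,5,7}->{2,5}; Y {2,3,7}->{2,3}; W {2,3,5,6,7,8}->{5,7,8} => REVISION
Constraint 2 (Y + Z = W) on D(Y)={2,3} D(Z)={2,5} D(W)={5,7,8}: no change => not a revision
Constraint 3 (Z != Y) on D(Z)={2,5} D(Y)={2,3}: no change => not a revision
Constraint 4 (Z != Y) on D(Z)={2,5} D(Y)={2,3}: no change => not a revision
Total revisions = 1

Answer: 1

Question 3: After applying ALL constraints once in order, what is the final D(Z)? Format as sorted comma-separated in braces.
Constraint 1 (Z + Y = W) on D(Z)={2,5,7} D(Y)={2,3,7} D(W)={2,3,5,6,7,8}: Z {2,5,7}->{2,5}; Y {2,3,7}->{2,3}; W {2,3,5,6,7,8}->{5,7,8}
Constraint 2 (Y + Z = W) on D(Y)={2,3} D(Z)={2,5} D(W)={5,7,8}: no change
Constraint 3 (Z != Y) on D(Z)={2,5} D(Y)={2,3}: no change
Constraint 4 (Z != Y) on D(Z)={2,5} D(Y)={2,3}: no change
So after all 4 constraints: D(Z) = {2,5}

Answer: {2,5}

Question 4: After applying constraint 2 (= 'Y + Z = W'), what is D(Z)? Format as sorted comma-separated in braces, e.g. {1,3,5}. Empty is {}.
Constraint 1 (Z + Y = W) on D(Z)={2,5,7} D(Y)={2,3,7} D(W)={2,3,5,6,7,8}: Z {2,5,7}->{2,5}; Y {2,3,7}->{2,3}; W {2,3,5,6,7,8}->{5,7,8}
Constraint 2 (Y + Z = W) on D(Y)={2,3} D(Z)={2,5} D(W)={5,7,8}: no change
So after constraint 2: D(Z) = {2,5}

Answer: {2,5}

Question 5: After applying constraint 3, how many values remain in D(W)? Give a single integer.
Constraint 1 (Z + Y = W) on D(Z)={2,5,7} D(Y)={2,3,7} D(W)={2,3,5,6,7,8}: Z {2,5,7}->{2,5}; Y {2,3,7}->{2,3}; W {2,3,5,6,7,8}->{5,7,8}
Constraint 2 (Y + Z = W) on D(Y)={2,3} D(Z)={2,5} D(W)={5,7,8}: no change
Constraint 3 (Z != Y) on D(Z)={2,5} D(Y)={2,3}: no change
So after constraint 3: D(W)={5,7,8}, size = 3

Answer: 3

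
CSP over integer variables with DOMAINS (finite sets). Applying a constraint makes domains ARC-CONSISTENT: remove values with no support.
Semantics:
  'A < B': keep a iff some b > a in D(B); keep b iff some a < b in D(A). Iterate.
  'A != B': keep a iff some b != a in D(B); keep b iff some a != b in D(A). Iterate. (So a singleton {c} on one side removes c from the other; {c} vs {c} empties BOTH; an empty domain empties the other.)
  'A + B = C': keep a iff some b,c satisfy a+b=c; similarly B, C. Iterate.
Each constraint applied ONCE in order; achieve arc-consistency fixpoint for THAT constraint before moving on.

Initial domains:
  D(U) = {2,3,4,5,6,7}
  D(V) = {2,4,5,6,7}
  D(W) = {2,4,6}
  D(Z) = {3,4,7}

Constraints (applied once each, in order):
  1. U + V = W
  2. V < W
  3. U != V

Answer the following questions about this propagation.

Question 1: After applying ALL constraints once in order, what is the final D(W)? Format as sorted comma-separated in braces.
Answer: {4,6}

Derivation:
Constraint 1 (U + V = W) on D(U)={2,3,4,5,6,7} D(V)={2,4,5,6,7} D(W)={2,4,6}: U {2,3,4,5,6,7}->{2,4}; V {2,4,5,6,7}->{2,4}; W {2,4,6}->{4,6}
Constraint 2 (V < W) on D(V)={2,4} D(W)={4,6}: no change
Constraint 3 (U != V) on D(U)={2,4} D(V)={2,4}: no change
So after all 3 constraints: D(W) = {4,6}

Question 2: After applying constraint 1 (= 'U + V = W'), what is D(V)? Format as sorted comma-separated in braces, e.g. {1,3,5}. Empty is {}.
Constraint 1 (U + V = W) on D(U)={2,3,4,5,6,7} D(V)={2,4,5,6,7} D(W)={2,4,6}: U {2,3,4,5,6,7}->{2,4}; V {2,4,5,6,7}->{2,4}; W {2,4,6}->{4,6}
So after constraint 1: D(V) = {2,4}

Answer: {2,4}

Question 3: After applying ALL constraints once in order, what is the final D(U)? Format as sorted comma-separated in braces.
Answer: {2,4}

Derivation:
Constraint 1 (U + V = W) on D(U)={2,3,4,5,6,7} D(V)={2,4,5,6,7} D(W)={2,4,6}: U {2,3,4,5,6,7}->{2,4}; V {2,4,5,6,7}->{2,4}; W {2,4,6}->{4,6}
Constraint 2 (V < W) on D(V)={2,4} D(W)={4,6}: no change
Constraint 3 (U != V) on D(U)={2,4} D(V)={2,4}: no change
So after all 3 constraints: D(U) = {2,4}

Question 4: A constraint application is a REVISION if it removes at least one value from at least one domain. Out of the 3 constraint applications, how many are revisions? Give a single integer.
Answer: 1

Derivation:
Constraint 1 (U + V = W) on D(U)={2,3,4,5,6,7} D(V)={2,4,5,6,7} D(W)={2,4,6}: U {2,3,4,5,6,7}->{2,4}; V {2,4,5,6,7}->{2,4}; W {2,4,6}->{4,6} => REVISION
Constraint 2 (V < W) on D(V)={2,4} D(W)={4,6}: no change => not a revision
Constraint 3 (U != V) on D(U)={2,4} D(V)={2,4}: no change => not a revision
Total revisions = 1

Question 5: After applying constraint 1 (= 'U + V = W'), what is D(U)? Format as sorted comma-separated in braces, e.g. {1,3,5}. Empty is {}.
Answer: {2,4}

Derivation:
Constraint 1 (U + V = W) on D(U)={2,3,4,5,6,7} D(V)={2,4,5,6,7} D(W)={2,4,6}: U {2,3,4,5,6,7}->{2,4}; V {2,4,5,6,7}->{2,4}; W {2,4,6}->{4,6}
So after constraint 1: D(U) = {2,4}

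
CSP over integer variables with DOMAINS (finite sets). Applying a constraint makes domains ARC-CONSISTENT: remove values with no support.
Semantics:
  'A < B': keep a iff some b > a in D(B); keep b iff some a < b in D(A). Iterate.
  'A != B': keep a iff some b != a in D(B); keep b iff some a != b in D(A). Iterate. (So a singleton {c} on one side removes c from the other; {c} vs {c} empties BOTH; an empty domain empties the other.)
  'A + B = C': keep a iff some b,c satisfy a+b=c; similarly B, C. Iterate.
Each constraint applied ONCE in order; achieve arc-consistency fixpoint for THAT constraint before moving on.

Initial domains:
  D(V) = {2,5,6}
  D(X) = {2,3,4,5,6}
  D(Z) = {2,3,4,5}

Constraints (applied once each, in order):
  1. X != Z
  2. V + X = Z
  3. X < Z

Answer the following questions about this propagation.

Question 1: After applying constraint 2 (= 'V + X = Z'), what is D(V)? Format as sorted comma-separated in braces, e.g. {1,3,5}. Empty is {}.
Constraint 1 (X != Z) on D(X)={2,3,4,5,6} D(Z)={2,3,4,5}: no change
Constraint 2 (V + X = Z) on D(V)={2,5,6} D(X)={2,3,4,5,6} D(Z)={2,3,4,5}: V {2,5,6}->{2}; X {2,3,4,5,6}->{2,3}; Z {2,3,4,5}->{4,5}
So after constraint 2: D(V) = {2}

Answer: {2}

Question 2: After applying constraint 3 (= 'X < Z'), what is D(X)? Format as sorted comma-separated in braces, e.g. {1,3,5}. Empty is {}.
Constraint 1 (X != Z) on D(X)={2,3,4,5,6} D(Z)={2,3,4,5}: no change
Constraint 2 (V + X = Z) on D(V)={2,5,6} D(X)={2,3,4,5,6} D(Z)={2,3,4,5}: V {2,5,6}->{2}; X {2,3,4,5,6}->{2,3}; Z {2,3,4,5}->{4,5}
Constraint 3 (X < Z) on D(X)={2,3} D(Z)={4,5}: no change
So after constraint 3: D(X) = {2,3}

Answer: {2,3}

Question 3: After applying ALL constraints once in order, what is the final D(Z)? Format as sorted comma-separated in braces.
Constraint 1 (X != Z) on D(X)={2,3,4,5,6} D(Z)={2,3,4,5}: no change
Constraint 2 (V + X = Z) on D(V)={2,5,6} D(X)={2,3,4,5,6} D(Z)={2,3,4,5}: V {2,5,6}->{2}; X {2,3,4,5,6}->{2,3}; Z {2,3,4,5}->{4,5}
Constraint 3 (X < Z) on D(X)={2,3} D(Z)={4,5}: no change
So after all 3 constraints: D(Z) = {4,5}

Answer: {4,5}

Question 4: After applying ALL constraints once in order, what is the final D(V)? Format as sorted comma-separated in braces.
Constraint 1 (X != Z) on D(X)={2,3,4,5,6} D(Z)={2,3,4,5}: no change
Constraint 2 (V + X = Z) on D(V)={2,5,6} D(X)={2,3,4,5,6} D(Z)={2,3,4,5}: V {2,5,6}->{2}; X {2,3,4,5,6}->{2,3}; Z {2,3,4,5}->{4,5}
Constraint 3 (X < Z) on D(X)={2,3} D(Z)={4,5}: no change
So after all 3 constraints: D(V) = {2}

Answer: {2}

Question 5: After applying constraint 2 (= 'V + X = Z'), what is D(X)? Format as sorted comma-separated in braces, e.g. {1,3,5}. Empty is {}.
Answer: {2,3}

Derivation:
Constraint 1 (X != Z) on D(X)={2,3,4,5,6} D(Z)={2,3,4,5}: no change
Constraint 2 (V + X = Z) on D(V)={2,5,6} D(X)={2,3,4,5,6} D(Z)={2,3,4,5}: V {2,5,6}->{2}; X {2,3,4,5,6}->{2,3}; Z {2,3,4,5}->{4,5}
So after constraint 2: D(X) = {2,3}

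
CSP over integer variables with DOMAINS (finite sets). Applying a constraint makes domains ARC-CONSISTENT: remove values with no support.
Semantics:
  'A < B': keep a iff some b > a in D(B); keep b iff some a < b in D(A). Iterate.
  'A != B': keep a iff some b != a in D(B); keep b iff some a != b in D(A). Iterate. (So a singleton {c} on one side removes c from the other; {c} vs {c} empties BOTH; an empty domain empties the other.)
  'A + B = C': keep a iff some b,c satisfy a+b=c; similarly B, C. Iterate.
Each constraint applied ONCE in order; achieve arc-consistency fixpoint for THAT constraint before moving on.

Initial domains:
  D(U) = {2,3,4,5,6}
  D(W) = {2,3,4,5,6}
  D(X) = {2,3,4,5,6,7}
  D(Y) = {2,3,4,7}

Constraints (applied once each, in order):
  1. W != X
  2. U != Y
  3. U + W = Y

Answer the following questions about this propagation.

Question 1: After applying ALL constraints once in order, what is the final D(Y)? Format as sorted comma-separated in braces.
Constraint 1 (W != X) on D(W)={2,3,4,5,6} D(X)={2,3,4,5,6,7}: no change
Constraint 2 (U != Y) on D(U)={2,3,4,5,6} D(Y)={2,3,4,7}: no change
Constraint 3 (U + W = Y) on D(U)={2,3,4,5,6} D(W)={2,3,4,5,6} D(Y)={2,3,4,7}: U {2,3,4,5,6}->{2,3,4,5}; W {2,3,4,5,6}->{2,3,4,5}; Y {2,3,4,7}->{4,7}
So after all 3 constraints: D(Y) = {4,7}

Answer: {4,7}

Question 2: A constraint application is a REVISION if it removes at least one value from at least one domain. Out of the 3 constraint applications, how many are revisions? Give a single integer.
Answer: 1

Derivation:
Constraint 1 (W != X) on D(W)={2,3,4,5,6} D(X)={2,3,4,5,6,7}: no change => not a revision
Constraint 2 (U != Y) on D(U)={2,3,4,5,6} D(Y)={2,3,4,7}: no change => not a revision
Constraint 3 (U + W = Y) on D(U)={2,3,4,5,6} D(W)={2,3,4,5,6} D(Y)={2,3,4,7}: U {2,3,4,5,6}->{2,3,4,5}; W {2,3,4,5,6}->{2,3,4,5}; Y {2,3,4,7}->{4,7} => REVISION
Total revisions = 1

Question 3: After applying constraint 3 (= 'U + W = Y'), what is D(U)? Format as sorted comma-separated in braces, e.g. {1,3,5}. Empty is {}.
Answer: {2,3,4,5}

Derivation:
Constraint 1 (W != X) on D(W)={2,3,4,5,6} D(X)={2,3,4,5,6,7}: no change
Constraint 2 (U != Y) on D(U)={2,3,4,5,6} D(Y)={2,3,4,7}: no change
Constraint 3 (U + W = Y) on D(U)={2,3,4,5,6} D(W)={2,3,4,5,6} D(Y)={2,3,4,7}: U {2,3,4,5,6}->{2,3,4,5}; W {2,3,4,5,6}->{2,3,4,5}; Y {2,3,4,7}->{4,7}
So after constraint 3: D(U) = {2,3,4,5}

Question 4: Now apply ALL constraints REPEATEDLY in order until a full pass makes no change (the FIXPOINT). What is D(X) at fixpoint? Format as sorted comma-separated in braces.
pass 0 (initial): D(X)={2,3,4,5,6,7}
pass 1: U {2,3,4,5,6}->{2,3,4,5}; W {2,3,4,5,6}->{2,3,4,5}; Y {2,3,4,7}->{4,7}
pass 2: no change
Fixpoint after 2 passes: D(X) = {2,3,4,5,6,7}

Answer: {2,3,4,5,6,7}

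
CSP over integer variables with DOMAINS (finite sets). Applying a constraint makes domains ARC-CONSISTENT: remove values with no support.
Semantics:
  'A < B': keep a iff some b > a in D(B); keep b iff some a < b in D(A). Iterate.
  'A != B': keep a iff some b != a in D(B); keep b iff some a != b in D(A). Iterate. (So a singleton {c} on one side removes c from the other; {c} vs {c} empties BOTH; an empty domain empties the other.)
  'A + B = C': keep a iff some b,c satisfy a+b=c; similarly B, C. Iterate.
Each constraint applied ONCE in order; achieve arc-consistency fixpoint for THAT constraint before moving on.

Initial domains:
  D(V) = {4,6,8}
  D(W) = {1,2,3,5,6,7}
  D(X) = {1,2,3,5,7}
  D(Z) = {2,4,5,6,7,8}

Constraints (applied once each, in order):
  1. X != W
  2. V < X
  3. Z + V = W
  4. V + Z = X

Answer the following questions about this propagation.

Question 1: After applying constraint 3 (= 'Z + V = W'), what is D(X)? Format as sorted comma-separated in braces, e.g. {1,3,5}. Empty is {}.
Answer: {5,7}

Derivation:
Constraint 1 (X != W) on D(X)={1,2,3,5,7} D(W)={1,2,3,5,6,7}: no change
Constraint 2 (V < X) on D(V)={4,6,8} D(X)={1,2,3,5,7}: V {4,6,8}->{4,6}; X {1,2,3,5,7}->{5,7}
Constraint 3 (Z + V = W) on D(Z)={2,4,5,6,7,8} D(V)={4,6} D(W)={1,2,3,5,6,7}: Z {2,4,5,6,7,8}->{2}; V {4,6}->{4}; W {1,2,3,5,6,7}->{6}
So after constraint 3: D(X) = {5,7}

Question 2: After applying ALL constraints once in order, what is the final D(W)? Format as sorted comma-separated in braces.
Constraint 1 (X != W) on D(X)={1,2,3,5,7} D(W)={1,2,3,5,6,7}: no change
Constraint 2 (V < X) on D(V)={4,6,8} D(X)={1,2,3,5,7}: V {4,6,8}->{4,6}; X {1,2,3,5,7}->{5,7}
Constraint 3 (Z + V = W) on D(Z)={2,4,5,6,7,8} D(V)={4,6} D(W)={1,2,3,5,6,7}: Z {2,4,5,6,7,8}->{2}; V {4,6}->{4}; W {1,2,3,5,6,7}->{6}
Constraint 4 (V + Z = X) on D(V)={4} D(Z)={2} D(X)={5,7}: V {4}->{}; Z {2}->{}; X {5,7}->{}
So after all 4 constraints: D(W) = {6}

Answer: {6}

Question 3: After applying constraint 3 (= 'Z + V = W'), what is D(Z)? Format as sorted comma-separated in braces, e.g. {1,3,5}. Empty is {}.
Answer: {2}

Derivation:
Constraint 1 (X != W) on D(X)={1,2,3,5,7} D(W)={1,2,3,5,6,7}: no change
Constraint 2 (V < X) on D(V)={4,6,8} D(X)={1,2,3,5,7}: V {4,6,8}->{4,6}; X {1,2,3,5,7}->{5,7}
Constraint 3 (Z + V = W) on D(Z)={2,4,5,6,7,8} D(V)={4,6} D(W)={1,2,3,5,6,7}: Z {2,4,5,6,7,8}->{2}; V {4,6}->{4}; W {1,2,3,5,6,7}->{6}
So after constraint 3: D(Z) = {2}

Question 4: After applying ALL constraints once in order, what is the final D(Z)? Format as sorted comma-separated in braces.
Constraint 1 (X != W) on D(X)={1,2,3,5,7} D(W)={1,2,3,5,6,7}: no change
Constraint 2 (V < X) on D(V)={4,6,8} D(X)={1,2,3,5,7}: V {4,6,8}->{4,6}; X {1,2,3,5,7}->{5,7}
Constraint 3 (Z + V = W) on D(Z)={2,4,5,6,7,8} D(V)={4,6} D(W)={1,2,3,5,6,7}: Z {2,4,5,6,7,8}->{2}; V {4,6}->{4}; W {1,2,3,5,6,7}->{6}
Constraint 4 (V + Z = X) on D(V)={4} D(Z)={2} D(X)={5,7}: V {4}->{}; Z {2}->{}; X {5,7}->{}
So after all 4 constraints: D(Z) = {}

Answer: {}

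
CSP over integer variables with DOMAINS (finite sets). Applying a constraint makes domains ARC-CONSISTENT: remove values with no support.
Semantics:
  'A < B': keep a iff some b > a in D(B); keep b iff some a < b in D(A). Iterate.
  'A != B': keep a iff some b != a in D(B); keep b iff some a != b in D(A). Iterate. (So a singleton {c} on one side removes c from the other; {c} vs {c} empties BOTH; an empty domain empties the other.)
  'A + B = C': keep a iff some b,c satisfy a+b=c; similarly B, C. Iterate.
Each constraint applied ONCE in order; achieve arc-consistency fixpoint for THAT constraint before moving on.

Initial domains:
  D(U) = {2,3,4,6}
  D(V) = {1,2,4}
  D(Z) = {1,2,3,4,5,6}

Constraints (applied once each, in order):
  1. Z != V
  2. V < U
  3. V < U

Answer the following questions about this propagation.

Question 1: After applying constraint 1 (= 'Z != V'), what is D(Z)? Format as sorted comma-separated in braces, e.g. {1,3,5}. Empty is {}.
Constraint 1 (Z != V) on D(Z)={1,2,3,4,5,6} D(V)={1,2,4}: no change
So after constraint 1: D(Z) = {1,2,3,4,5,6}

Answer: {1,2,3,4,5,6}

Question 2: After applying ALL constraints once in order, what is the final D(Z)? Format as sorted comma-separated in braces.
Constraint 1 (Z != V) on D(Z)={1,2,3,4,5,6} D(V)={1,2,4}: no change
Constraint 2 (V < U) on D(V)={1,2,4} D(U)={2,3,4,6}: no change
Constraint 3 (V < U) on D(V)={1,2,4} D(U)={2,3,4,6}: no change
So after all 3 constraints: D(Z) = {1,2,3,4,5,6}

Answer: {1,2,3,4,5,6}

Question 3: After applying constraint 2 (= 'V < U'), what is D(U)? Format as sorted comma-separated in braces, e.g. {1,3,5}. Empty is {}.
Constraint 1 (Z != V) on D(Z)={1,2,3,4,5,6} D(V)={1,2,4}: no change
Constraint 2 (V < U) on D(V)={1,2,4} D(U)={2,3,4,6}: no change
So after constraint 2: D(U) = {2,3,4,6}

Answer: {2,3,4,6}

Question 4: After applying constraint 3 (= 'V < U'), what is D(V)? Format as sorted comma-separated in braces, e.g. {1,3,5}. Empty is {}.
Constraint 1 (Z != V) on D(Z)={1,2,3,4,5,6} D(V)={1,2,4}: no change
Constraint 2 (V < U) on D(V)={1,2,4} D(U)={2,3,4,6}: no change
Constraint 3 (V < U) on D(V)={1,2,4} D(U)={2,3,4,6}: no change
So after constraint 3: D(V) = {1,2,4}

Answer: {1,2,4}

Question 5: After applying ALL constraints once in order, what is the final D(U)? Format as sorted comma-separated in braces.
Answer: {2,3,4,6}

Derivation:
Constraint 1 (Z != V) on D(Z)={1,2,3,4,5,6} D(V)={1,2,4}: no change
Constraint 2 (V < U) on D(V)={1,2,4} D(U)={2,3,4,6}: no change
Constraint 3 (V < U) on D(V)={1,2,4} D(U)={2,3,4,6}: no change
So after all 3 constraints: D(U) = {2,3,4,6}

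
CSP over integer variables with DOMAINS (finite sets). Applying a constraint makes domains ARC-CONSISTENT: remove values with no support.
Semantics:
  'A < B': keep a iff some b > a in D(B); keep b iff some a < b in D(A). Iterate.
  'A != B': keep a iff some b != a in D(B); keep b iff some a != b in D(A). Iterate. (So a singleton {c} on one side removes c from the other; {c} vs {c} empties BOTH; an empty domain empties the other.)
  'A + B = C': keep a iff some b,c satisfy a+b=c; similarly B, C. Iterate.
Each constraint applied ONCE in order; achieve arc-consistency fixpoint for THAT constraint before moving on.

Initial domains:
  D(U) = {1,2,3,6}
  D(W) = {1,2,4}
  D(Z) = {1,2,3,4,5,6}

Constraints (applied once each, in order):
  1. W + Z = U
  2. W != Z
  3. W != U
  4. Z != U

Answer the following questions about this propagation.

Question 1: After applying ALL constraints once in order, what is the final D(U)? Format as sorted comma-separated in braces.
Answer: {2,3,6}

Derivation:
Constraint 1 (W + Z = U) on D(W)={1,2,4} D(Z)={1,2,3,4,5,6} D(U)={1,2,3,6}: Z {1,2,3,4,5,6}->{1,2,4,5}; U {1,2,3,6}->{2,3,6}
Constraint 2 (W != Z) on D(W)={1,2,4} D(Z)={1,2,4,5}: no change
Constraint 3 (W != U) on D(W)={1,2,4} D(U)={2,3,6}: no change
Constraint 4 (Z != U) on D(Z)={1,2,4,5} D(U)={2,3,6}: no change
So after all 4 constraints: D(U) = {2,3,6}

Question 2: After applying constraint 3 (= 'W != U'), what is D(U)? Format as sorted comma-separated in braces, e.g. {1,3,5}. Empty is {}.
Constraint 1 (W + Z = U) on D(W)={1,2,4} D(Z)={1,2,3,4,5,6} D(U)={1,2,3,6}: Z {1,2,3,4,5,6}->{1,2,4,5}; U {1,2,3,6}->{2,3,6}
Constraint 2 (W != Z) on D(W)={1,2,4} D(Z)={1,2,4,5}: no change
Constraint 3 (W != U) on D(W)={1,2,4} D(U)={2,3,6}: no change
So after constraint 3: D(U) = {2,3,6}

Answer: {2,3,6}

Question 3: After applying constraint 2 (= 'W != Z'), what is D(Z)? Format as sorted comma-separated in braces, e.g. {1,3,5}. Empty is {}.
Constraint 1 (W + Z = U) on D(W)={1,2,4} D(Z)={1,2,3,4,5,6} D(U)={1,2,3,6}: Z {1,2,3,4,5,6}->{1,2,4,5}; U {1,2,3,6}->{2,3,6}
Constraint 2 (W != Z) on D(W)={1,2,4} D(Z)={1,2,4,5}: no change
So after constraint 2: D(Z) = {1,2,4,5}

Answer: {1,2,4,5}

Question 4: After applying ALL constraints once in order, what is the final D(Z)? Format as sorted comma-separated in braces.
Answer: {1,2,4,5}

Derivation:
Constraint 1 (W + Z = U) on D(W)={1,2,4} D(Z)={1,2,3,4,5,6} D(U)={1,2,3,6}: Z {1,2,3,4,5,6}->{1,2,4,5}; U {1,2,3,6}->{2,3,6}
Constraint 2 (W != Z) on D(W)={1,2,4} D(Z)={1,2,4,5}: no change
Constraint 3 (W != U) on D(W)={1,2,4} D(U)={2,3,6}: no change
Constraint 4 (Z != U) on D(Z)={1,2,4,5} D(U)={2,3,6}: no change
So after all 4 constraints: D(Z) = {1,2,4,5}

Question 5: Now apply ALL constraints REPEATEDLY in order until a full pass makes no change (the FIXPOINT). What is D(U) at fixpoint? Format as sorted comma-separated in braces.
Answer: {2,3,6}

Derivation:
pass 0 (initial): D(U)={1,2,3,6}
pass 1: U {1,2,3,6}->{2,3,6}; Z {1,2,3,4,5,6}->{1,2,4,5}
pass 2: no change
Fixpoint after 2 passes: D(U) = {2,3,6}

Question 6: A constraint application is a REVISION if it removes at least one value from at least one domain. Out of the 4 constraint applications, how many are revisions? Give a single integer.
Constraint 1 (W + Z = U) on D(W)={1,2,4} D(Z)={1,2,3,4,5,6} D(U)={1,2,3,6}: Z {1,2,3,4,5,6}->{1,2,4,5}; U {1,2,3,6}->{2,3,6} => REVISION
Constraint 2 (W != Z) on D(W)={1,2,4} D(Z)={1,2,4,5}: no change => not a revision
Constraint 3 (W != U) on D(W)={1,2,4} D(U)={2,3,6}: no change => not a revision
Constraint 4 (Z != U) on D(Z)={1,2,4,5} D(U)={2,3,6}: no change => not a revision
Total revisions = 1

Answer: 1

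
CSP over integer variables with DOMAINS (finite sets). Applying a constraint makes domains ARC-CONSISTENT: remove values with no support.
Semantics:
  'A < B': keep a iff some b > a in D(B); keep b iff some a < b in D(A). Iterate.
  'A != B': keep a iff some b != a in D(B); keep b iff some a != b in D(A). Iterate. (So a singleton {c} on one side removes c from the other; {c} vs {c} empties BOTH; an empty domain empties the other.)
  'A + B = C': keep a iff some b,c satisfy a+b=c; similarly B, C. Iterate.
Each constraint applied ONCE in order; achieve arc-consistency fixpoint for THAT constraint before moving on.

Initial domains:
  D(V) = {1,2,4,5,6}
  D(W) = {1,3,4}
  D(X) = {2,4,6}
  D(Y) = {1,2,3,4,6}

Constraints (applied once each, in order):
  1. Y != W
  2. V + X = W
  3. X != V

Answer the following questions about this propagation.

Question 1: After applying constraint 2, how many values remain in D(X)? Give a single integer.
Constraint 1 (Y != W) on D(Y)={1,2,3,4,6} D(W)={1,3,4}: no change
Constraint 2 (V + X = W) on D(V)={1,2,4,5,6} D(X)={2,4,6} D(W)={1,3,4}: V {1,2,4,5,6}->{1,2}; X {2,4,6}->{2}; W {1,3,4}->{3,4}
So after constraint 2: D(X)={2}, size = 1

Answer: 1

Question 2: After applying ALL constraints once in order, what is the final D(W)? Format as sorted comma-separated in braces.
Answer: {3,4}

Derivation:
Constraint 1 (Y != W) on D(Y)={1,2,3,4,6} D(W)={1,3,4}: no change
Constraint 2 (V + X = W) on D(V)={1,2,4,5,6} D(X)={2,4,6} D(W)={1,3,4}: V {1,2,4,5,6}->{1,2}; X {2,4,6}->{2}; W {1,3,4}->{3,4}
Constraint 3 (X != V) on D(X)={2} D(V)={1,2}: V {1,2}->{1}
So after all 3 constraints: D(W) = {3,4}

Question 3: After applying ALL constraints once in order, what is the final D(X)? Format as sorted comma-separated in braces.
Answer: {2}

Derivation:
Constraint 1 (Y != W) on D(Y)={1,2,3,4,6} D(W)={1,3,4}: no change
Constraint 2 (V + X = W) on D(V)={1,2,4,5,6} D(X)={2,4,6} D(W)={1,3,4}: V {1,2,4,5,6}->{1,2}; X {2,4,6}->{2}; W {1,3,4}->{3,4}
Constraint 3 (X != V) on D(X)={2} D(V)={1,2}: V {1,2}->{1}
So after all 3 constraints: D(X) = {2}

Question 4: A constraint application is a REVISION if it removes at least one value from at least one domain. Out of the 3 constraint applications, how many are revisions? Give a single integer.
Constraint 1 (Y != W) on D(Y)={1,2,3,4,6} D(W)={1,3,4}: no change => not a revision
Constraint 2 (V + X = W) on D(V)={1,2,4,5,6} D(X)={2,4,6} D(W)={1,3,4}: V {1,2,4,5,6}->{1,2}; X {2,4,6}->{2}; W {1,3,4}->{3,4} => REVISION
Constraint 3 (X != V) on D(X)={2} D(V)={1,2}: V {1,2}->{1} => REVISION
Total revisions = 2

Answer: 2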